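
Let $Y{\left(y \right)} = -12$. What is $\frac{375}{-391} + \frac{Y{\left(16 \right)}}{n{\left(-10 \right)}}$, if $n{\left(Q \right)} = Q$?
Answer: $\frac{471}{1955} \approx 0.24092$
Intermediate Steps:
$\frac{375}{-391} + \frac{Y{\left(16 \right)}}{n{\left(-10 \right)}} = \frac{375}{-391} - \frac{12}{-10} = 375 \left(- \frac{1}{391}\right) - - \frac{6}{5} = - \frac{375}{391} + \frac{6}{5} = \frac{471}{1955}$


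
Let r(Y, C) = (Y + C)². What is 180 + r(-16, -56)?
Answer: 5364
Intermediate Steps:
r(Y, C) = (C + Y)²
180 + r(-16, -56) = 180 + (-56 - 16)² = 180 + (-72)² = 180 + 5184 = 5364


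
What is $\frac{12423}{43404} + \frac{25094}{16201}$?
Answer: $\frac{430148333}{234396068} \approx 1.8351$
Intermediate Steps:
$\frac{12423}{43404} + \frac{25094}{16201} = 12423 \cdot \frac{1}{43404} + 25094 \cdot \frac{1}{16201} = \frac{4141}{14468} + \frac{25094}{16201} = \frac{430148333}{234396068}$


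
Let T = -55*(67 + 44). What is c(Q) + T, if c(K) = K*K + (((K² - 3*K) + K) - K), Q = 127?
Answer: 25772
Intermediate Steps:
c(K) = -3*K + 2*K² (c(K) = K² + ((K² - 2*K) - K) = K² + (K² - 3*K) = -3*K + 2*K²)
T = -6105 (T = -55*111 = -6105)
c(Q) + T = 127*(-3 + 2*127) - 6105 = 127*(-3 + 254) - 6105 = 127*251 - 6105 = 31877 - 6105 = 25772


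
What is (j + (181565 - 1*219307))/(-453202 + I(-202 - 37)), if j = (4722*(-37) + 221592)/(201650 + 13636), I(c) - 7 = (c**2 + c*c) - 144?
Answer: 1354212889/12167139457 ≈ 0.11130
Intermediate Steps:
I(c) = -137 + 2*c**2 (I(c) = 7 + ((c**2 + c*c) - 144) = 7 + ((c**2 + c**2) - 144) = 7 + (2*c**2 - 144) = 7 + (-144 + 2*c**2) = -137 + 2*c**2)
j = 7813/35881 (j = (-174714 + 221592)/215286 = 46878*(1/215286) = 7813/35881 ≈ 0.21775)
(j + (181565 - 1*219307))/(-453202 + I(-202 - 37)) = (7813/35881 + (181565 - 1*219307))/(-453202 + (-137 + 2*(-202 - 37)**2)) = (7813/35881 + (181565 - 219307))/(-453202 + (-137 + 2*(-239)**2)) = (7813/35881 - 37742)/(-453202 + (-137 + 2*57121)) = -1354212889/(35881*(-453202 + (-137 + 114242))) = -1354212889/(35881*(-453202 + 114105)) = -1354212889/35881/(-339097) = -1354212889/35881*(-1/339097) = 1354212889/12167139457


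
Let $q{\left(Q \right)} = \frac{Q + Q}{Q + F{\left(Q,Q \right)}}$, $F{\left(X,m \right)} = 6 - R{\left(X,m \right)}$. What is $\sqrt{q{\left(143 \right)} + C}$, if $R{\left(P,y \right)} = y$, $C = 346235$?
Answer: $\frac{16 \sqrt{12174}}{3} \approx 588.46$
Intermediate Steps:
$F{\left(X,m \right)} = 6 - m$
$q{\left(Q \right)} = \frac{Q}{3}$ ($q{\left(Q \right)} = \frac{Q + Q}{Q - \left(-6 + Q\right)} = \frac{2 Q}{6} = 2 Q \frac{1}{6} = \frac{Q}{3}$)
$\sqrt{q{\left(143 \right)} + C} = \sqrt{\frac{1}{3} \cdot 143 + 346235} = \sqrt{\frac{143}{3} + 346235} = \sqrt{\frac{1038848}{3}} = \frac{16 \sqrt{12174}}{3}$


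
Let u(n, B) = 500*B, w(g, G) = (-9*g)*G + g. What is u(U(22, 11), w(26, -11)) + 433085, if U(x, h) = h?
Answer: 1733085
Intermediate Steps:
w(g, G) = g - 9*G*g (w(g, G) = -9*G*g + g = g - 9*G*g)
u(U(22, 11), w(26, -11)) + 433085 = 500*(26*(1 - 9*(-11))) + 433085 = 500*(26*(1 + 99)) + 433085 = 500*(26*100) + 433085 = 500*2600 + 433085 = 1300000 + 433085 = 1733085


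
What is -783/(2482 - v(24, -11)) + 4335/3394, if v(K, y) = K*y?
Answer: 2311602/2329981 ≈ 0.99211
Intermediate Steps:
-783/(2482 - v(24, -11)) + 4335/3394 = -783/(2482 - 24*(-11)) + 4335/3394 = -783/(2482 - 1*(-264)) + 4335*(1/3394) = -783/(2482 + 264) + 4335/3394 = -783/2746 + 4335/3394 = 2311602/2329981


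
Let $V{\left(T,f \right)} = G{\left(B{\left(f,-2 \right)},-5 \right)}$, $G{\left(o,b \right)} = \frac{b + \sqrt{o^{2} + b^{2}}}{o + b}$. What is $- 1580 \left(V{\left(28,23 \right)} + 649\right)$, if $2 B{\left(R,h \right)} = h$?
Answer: $- \frac{3080210}{3} + \frac{790 \sqrt{26}}{3} \approx -1.0254 \cdot 10^{6}$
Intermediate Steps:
$B{\left(R,h \right)} = \frac{h}{2}$
$G{\left(o,b \right)} = \frac{b + \sqrt{b^{2} + o^{2}}}{b + o}$
$V{\left(T,f \right)} = \frac{5}{6} - \frac{\sqrt{26}}{6}$ ($V{\left(T,f \right)} = \frac{-5 + \sqrt{\left(-5\right)^{2} + \left(\frac{1}{2} \left(-2\right)\right)^{2}}}{-5 + \frac{1}{2} \left(-2\right)} = \frac{-5 + \sqrt{25 + \left(-1\right)^{2}}}{-5 - 1} = \frac{-5 + \sqrt{25 + 1}}{-6} = - \frac{-5 + \sqrt{26}}{6} = \frac{5}{6} - \frac{\sqrt{26}}{6}$)
$- 1580 \left(V{\left(28,23 \right)} + 649\right) = - 1580 \left(\left(\frac{5}{6} - \frac{\sqrt{26}}{6}\right) + 649\right) = - 1580 \left(\frac{3899}{6} - \frac{\sqrt{26}}{6}\right) = - \frac{3080210}{3} + \frac{790 \sqrt{26}}{3}$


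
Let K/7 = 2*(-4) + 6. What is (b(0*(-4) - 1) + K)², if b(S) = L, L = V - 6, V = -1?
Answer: 441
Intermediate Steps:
L = -7 (L = -1 - 6 = -7)
b(S) = -7
K = -14 (K = 7*(2*(-4) + 6) = 7*(-8 + 6) = 7*(-2) = -14)
(b(0*(-4) - 1) + K)² = (-7 - 14)² = (-21)² = 441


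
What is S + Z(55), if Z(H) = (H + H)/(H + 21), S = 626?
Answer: 23843/38 ≈ 627.45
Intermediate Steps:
Z(H) = 2*H/(21 + H) (Z(H) = (2*H)/(21 + H) = 2*H/(21 + H))
S + Z(55) = 626 + 2*55/(21 + 55) = 626 + 2*55/76 = 626 + 2*55*(1/76) = 626 + 55/38 = 23843/38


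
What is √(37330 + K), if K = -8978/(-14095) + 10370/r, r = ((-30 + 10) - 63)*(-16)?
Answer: √817640816553695590/4679540 ≈ 193.23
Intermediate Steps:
r = 1328 (r = (-20 - 63)*(-16) = -83*(-16) = 1328)
K = 79043967/9359080 (K = -8978/(-14095) + 10370/1328 = -8978*(-1/14095) + 10370*(1/1328) = 8978/14095 + 5185/664 = 79043967/9359080 ≈ 8.4457)
√(37330 + K) = √(37330 + 79043967/9359080) = √(349453500367/9359080) = √817640816553695590/4679540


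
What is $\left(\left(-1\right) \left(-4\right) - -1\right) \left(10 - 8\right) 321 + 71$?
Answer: $3281$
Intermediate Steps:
$\left(\left(-1\right) \left(-4\right) - -1\right) \left(10 - 8\right) 321 + 71 = \left(4 + 1\right) 2 \cdot 321 + 71 = 5 \cdot 2 \cdot 321 + 71 = 10 \cdot 321 + 71 = 3210 + 71 = 3281$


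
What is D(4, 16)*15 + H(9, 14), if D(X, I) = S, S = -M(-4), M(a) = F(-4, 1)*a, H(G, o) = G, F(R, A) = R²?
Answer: 969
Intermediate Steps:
M(a) = 16*a (M(a) = (-4)²*a = 16*a)
S = 64 (S = -16*(-4) = -1*(-64) = 64)
D(X, I) = 64
D(4, 16)*15 + H(9, 14) = 64*15 + 9 = 960 + 9 = 969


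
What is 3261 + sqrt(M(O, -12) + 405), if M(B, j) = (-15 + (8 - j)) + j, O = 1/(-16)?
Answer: 3261 + sqrt(398) ≈ 3280.9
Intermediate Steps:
O = -1/16 ≈ -0.062500
M(B, j) = -7 (M(B, j) = (-7 - j) + j = -7)
3261 + sqrt(M(O, -12) + 405) = 3261 + sqrt(-7 + 405) = 3261 + sqrt(398)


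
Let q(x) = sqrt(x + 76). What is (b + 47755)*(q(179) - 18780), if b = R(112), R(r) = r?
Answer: -898942260 + 47867*sqrt(255) ≈ -8.9818e+8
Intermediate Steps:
q(x) = sqrt(76 + x)
b = 112
(b + 47755)*(q(179) - 18780) = (112 + 47755)*(sqrt(76 + 179) - 18780) = 47867*(sqrt(255) - 18780) = 47867*(-18780 + sqrt(255)) = -898942260 + 47867*sqrt(255)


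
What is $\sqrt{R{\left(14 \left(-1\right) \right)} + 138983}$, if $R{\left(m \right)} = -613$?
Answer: $\sqrt{138370} \approx 371.98$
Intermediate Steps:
$\sqrt{R{\left(14 \left(-1\right) \right)} + 138983} = \sqrt{-613 + 138983} = \sqrt{138370}$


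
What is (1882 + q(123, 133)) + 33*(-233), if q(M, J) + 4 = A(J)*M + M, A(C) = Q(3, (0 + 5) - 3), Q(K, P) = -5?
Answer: -6303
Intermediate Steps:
A(C) = -5
q(M, J) = -4 - 4*M (q(M, J) = -4 + (-5*M + M) = -4 - 4*M)
(1882 + q(123, 133)) + 33*(-233) = (1882 + (-4 - 4*123)) + 33*(-233) = (1882 + (-4 - 492)) - 7689 = (1882 - 496) - 7689 = 1386 - 7689 = -6303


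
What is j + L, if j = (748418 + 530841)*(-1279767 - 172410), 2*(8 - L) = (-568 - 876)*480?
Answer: -1857710150275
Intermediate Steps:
L = 346568 (L = 8 - (-568 - 876)*480/2 = 8 - (-722)*480 = 8 - ½*(-693120) = 8 + 346560 = 346568)
j = -1857710496843 (j = 1279259*(-1452177) = -1857710496843)
j + L = -1857710496843 + 346568 = -1857710150275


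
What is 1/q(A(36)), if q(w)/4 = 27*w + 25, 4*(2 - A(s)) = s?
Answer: -1/656 ≈ -0.0015244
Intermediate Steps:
A(s) = 2 - s/4
q(w) = 100 + 108*w (q(w) = 4*(27*w + 25) = 4*(25 + 27*w) = 100 + 108*w)
1/q(A(36)) = 1/(100 + 108*(2 - ¼*36)) = 1/(100 + 108*(2 - 9)) = 1/(100 + 108*(-7)) = 1/(100 - 756) = 1/(-656) = -1/656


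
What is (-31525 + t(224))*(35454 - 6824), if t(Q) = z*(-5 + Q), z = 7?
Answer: -858670960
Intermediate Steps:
t(Q) = -35 + 7*Q (t(Q) = 7*(-5 + Q) = -35 + 7*Q)
(-31525 + t(224))*(35454 - 6824) = (-31525 + (-35 + 7*224))*(35454 - 6824) = (-31525 + (-35 + 1568))*28630 = (-31525 + 1533)*28630 = -29992*28630 = -858670960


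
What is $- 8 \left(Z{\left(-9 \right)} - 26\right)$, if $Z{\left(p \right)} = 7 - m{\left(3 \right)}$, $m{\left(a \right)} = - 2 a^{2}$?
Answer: $8$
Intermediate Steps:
$Z{\left(p \right)} = 25$ ($Z{\left(p \right)} = 7 - - 2 \cdot 3^{2} = 7 - \left(-2\right) 9 = 7 - -18 = 7 + 18 = 25$)
$- 8 \left(Z{\left(-9 \right)} - 26\right) = - 8 \left(25 - 26\right) = \left(-8\right) \left(-1\right) = 8$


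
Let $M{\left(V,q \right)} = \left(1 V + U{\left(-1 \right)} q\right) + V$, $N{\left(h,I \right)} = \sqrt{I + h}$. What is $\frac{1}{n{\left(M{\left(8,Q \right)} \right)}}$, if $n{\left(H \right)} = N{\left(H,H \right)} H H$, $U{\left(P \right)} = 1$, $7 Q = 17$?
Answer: $\frac{49 \sqrt{1806}}{4293378} \approx 0.00048502$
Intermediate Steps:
$Q = \frac{17}{7}$ ($Q = \frac{1}{7} \cdot 17 = \frac{17}{7} \approx 2.4286$)
$M{\left(V,q \right)} = q + 2 V$ ($M{\left(V,q \right)} = \left(1 V + 1 q\right) + V = \left(V + q\right) + V = q + 2 V$)
$n{\left(H \right)} = \sqrt{2} H^{\frac{5}{2}}$ ($n{\left(H \right)} = \sqrt{H + H} H H = \sqrt{2 H} H H = \sqrt{2} \sqrt{H} H H = \sqrt{2} H^{\frac{3}{2}} H = \sqrt{2} H^{\frac{5}{2}}$)
$\frac{1}{n{\left(M{\left(8,Q \right)} \right)}} = \frac{1}{\sqrt{2} \left(\frac{17}{7} + 2 \cdot 8\right)^{\frac{5}{2}}} = \frac{1}{\sqrt{2} \left(\frac{17}{7} + 16\right)^{\frac{5}{2}}} = \frac{1}{\sqrt{2} \left(\frac{129}{7}\right)^{\frac{5}{2}}} = \frac{1}{\sqrt{2} \frac{16641 \sqrt{903}}{343}} = \frac{1}{\frac{16641}{343} \sqrt{1806}} = \frac{49 \sqrt{1806}}{4293378}$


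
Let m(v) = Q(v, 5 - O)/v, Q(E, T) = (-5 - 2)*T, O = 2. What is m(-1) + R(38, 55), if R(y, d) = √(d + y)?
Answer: 21 + √93 ≈ 30.644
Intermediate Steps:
Q(E, T) = -7*T
m(v) = -21/v (m(v) = (-7*(5 - 1*2))/v = (-7*(5 - 2))/v = (-7*3)/v = -21/v)
m(-1) + R(38, 55) = -21/(-1) + √(55 + 38) = -21*(-1) + √93 = 21 + √93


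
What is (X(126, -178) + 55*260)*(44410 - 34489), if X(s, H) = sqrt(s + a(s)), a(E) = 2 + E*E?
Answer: 141870300 + 19842*sqrt(4001) ≈ 1.4313e+8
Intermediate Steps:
a(E) = 2 + E**2
X(s, H) = sqrt(2 + s + s**2) (X(s, H) = sqrt(s + (2 + s**2)) = sqrt(2 + s + s**2))
(X(126, -178) + 55*260)*(44410 - 34489) = (sqrt(2 + 126 + 126**2) + 55*260)*(44410 - 34489) = (sqrt(2 + 126 + 15876) + 14300)*9921 = (sqrt(16004) + 14300)*9921 = (2*sqrt(4001) + 14300)*9921 = (14300 + 2*sqrt(4001))*9921 = 141870300 + 19842*sqrt(4001)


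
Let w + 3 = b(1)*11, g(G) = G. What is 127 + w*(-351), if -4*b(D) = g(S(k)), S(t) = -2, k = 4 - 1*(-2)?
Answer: -1501/2 ≈ -750.50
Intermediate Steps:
k = 6 (k = 4 + 2 = 6)
b(D) = ½ (b(D) = -¼*(-2) = ½)
w = 5/2 (w = -3 + (½)*11 = -3 + 11/2 = 5/2 ≈ 2.5000)
127 + w*(-351) = 127 + (5/2)*(-351) = 127 - 1755/2 = -1501/2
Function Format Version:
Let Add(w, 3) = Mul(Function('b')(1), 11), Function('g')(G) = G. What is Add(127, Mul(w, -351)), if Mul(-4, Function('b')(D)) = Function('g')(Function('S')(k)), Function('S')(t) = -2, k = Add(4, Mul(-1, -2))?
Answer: Rational(-1501, 2) ≈ -750.50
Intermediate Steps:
k = 6 (k = Add(4, 2) = 6)
Function('b')(D) = Rational(1, 2) (Function('b')(D) = Mul(Rational(-1, 4), -2) = Rational(1, 2))
w = Rational(5, 2) (w = Add(-3, Mul(Rational(1, 2), 11)) = Add(-3, Rational(11, 2)) = Rational(5, 2) ≈ 2.5000)
Add(127, Mul(w, -351)) = Add(127, Mul(Rational(5, 2), -351)) = Add(127, Rational(-1755, 2)) = Rational(-1501, 2)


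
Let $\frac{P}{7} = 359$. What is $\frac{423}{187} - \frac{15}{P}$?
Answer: $\frac{1060194}{469931} \approx 2.2561$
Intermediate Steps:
$P = 2513$ ($P = 7 \cdot 359 = 2513$)
$\frac{423}{187} - \frac{15}{P} = \frac{423}{187} - \frac{15}{2513} = \frac{1060194}{469931}$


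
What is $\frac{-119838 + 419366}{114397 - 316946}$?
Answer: $- \frac{299528}{202549} \approx -1.4788$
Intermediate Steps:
$\frac{-119838 + 419366}{114397 - 316946} = \frac{299528}{114397 - 316946} = \frac{299528}{-202549} = 299528 \left(- \frac{1}{202549}\right) = - \frac{299528}{202549}$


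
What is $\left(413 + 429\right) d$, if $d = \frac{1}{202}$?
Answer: $\frac{421}{101} \approx 4.1683$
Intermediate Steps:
$d = \frac{1}{202} \approx 0.0049505$
$\left(413 + 429\right) d = \left(413 + 429\right) \frac{1}{202} = 842 \cdot \frac{1}{202} = \frac{421}{101}$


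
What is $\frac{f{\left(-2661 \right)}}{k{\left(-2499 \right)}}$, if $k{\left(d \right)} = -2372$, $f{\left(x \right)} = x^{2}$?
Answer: $- \frac{7080921}{2372} \approx -2985.2$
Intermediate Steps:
$\frac{f{\left(-2661 \right)}}{k{\left(-2499 \right)}} = \frac{\left(-2661\right)^{2}}{-2372} = 7080921 \left(- \frac{1}{2372}\right) = - \frac{7080921}{2372}$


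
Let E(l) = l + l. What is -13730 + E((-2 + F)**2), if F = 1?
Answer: -13728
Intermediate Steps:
E(l) = 2*l
-13730 + E((-2 + F)**2) = -13730 + 2*(-2 + 1)**2 = -13730 + 2*(-1)**2 = -13730 + 2*1 = -13730 + 2 = -13728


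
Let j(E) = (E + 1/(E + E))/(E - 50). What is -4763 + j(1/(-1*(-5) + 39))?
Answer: -3491602/733 ≈ -4763.4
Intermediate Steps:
j(E) = (E + 1/(2*E))/(-50 + E)
-4763 + j(1/(-1*(-5) + 39)) = -4763 + (1/2 + (1/(-1*(-5) + 39))**2)/((1/(-1*(-5) + 39))*(-50 + 1/(-1*(-5) + 39))) = -4763 + (1/2 + (1/(5 + 39))**2)/((1/(5 + 39))*(-50 + 1/(5 + 39))) = -4763 + (1/2 + (1/44)**2)/((1/44)*(-50 + 1/44)) = -4763 + 44*(1/2 + 1/1936)/(-2199/44) = -4763 + 44*(-44/2199)*(969/1936) = -4763 - 323/733 = -3491602/733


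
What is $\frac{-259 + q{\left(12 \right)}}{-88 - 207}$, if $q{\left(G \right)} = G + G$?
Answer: $\frac{47}{59} \approx 0.79661$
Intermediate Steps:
$q{\left(G \right)} = 2 G$
$\frac{-259 + q{\left(12 \right)}}{-88 - 207} = \frac{-259 + 2 \cdot 12}{-88 - 207} = \frac{-259 + 24}{-295} = \left(-235\right) \left(- \frac{1}{295}\right) = \frac{47}{59}$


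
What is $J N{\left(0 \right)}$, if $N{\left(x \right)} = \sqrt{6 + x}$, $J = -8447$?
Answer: $- 8447 \sqrt{6} \approx -20691.0$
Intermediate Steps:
$J N{\left(0 \right)} = - 8447 \sqrt{6 + 0} = - 8447 \sqrt{6}$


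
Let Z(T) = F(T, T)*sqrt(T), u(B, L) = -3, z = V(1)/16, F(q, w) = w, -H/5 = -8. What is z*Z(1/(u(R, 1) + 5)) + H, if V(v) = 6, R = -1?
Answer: 40 + 3*sqrt(2)/32 ≈ 40.133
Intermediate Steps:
H = 40 (H = -5*(-8) = 40)
z = 3/8 (z = 6/16 = 6*(1/16) = 3/8 ≈ 0.37500)
Z(T) = T**(3/2) (Z(T) = T*sqrt(T) = T**(3/2))
z*Z(1/(u(R, 1) + 5)) + H = 3*(1/(-3 + 5))**(3/2)/8 + 40 = 3*(1/2)**(3/2)/8 + 40 = 3*(sqrt(2)/4)/8 + 40 = 3*sqrt(2)/32 + 40 = 40 + 3*sqrt(2)/32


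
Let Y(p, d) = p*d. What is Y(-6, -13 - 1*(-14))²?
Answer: 36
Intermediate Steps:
Y(p, d) = d*p
Y(-6, -13 - 1*(-14))² = ((-13 - 1*(-14))*(-6))² = ((-13 + 14)*(-6))² = (1*(-6))² = (-6)² = 36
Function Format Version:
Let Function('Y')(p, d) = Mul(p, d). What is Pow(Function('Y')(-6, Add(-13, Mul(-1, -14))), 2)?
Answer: 36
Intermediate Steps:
Function('Y')(p, d) = Mul(d, p)
Pow(Function('Y')(-6, Add(-13, Mul(-1, -14))), 2) = Pow(Mul(Add(-13, Mul(-1, -14)), -6), 2) = Pow(Mul(Add(-13, 14), -6), 2) = Pow(Mul(1, -6), 2) = Pow(-6, 2) = 36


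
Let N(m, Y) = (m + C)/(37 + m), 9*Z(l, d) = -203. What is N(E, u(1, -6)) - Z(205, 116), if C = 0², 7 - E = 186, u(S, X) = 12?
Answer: 30437/1278 ≈ 23.816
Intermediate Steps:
Z(l, d) = -203/9 (Z(l, d) = (⅑)*(-203) = -203/9)
E = -179 (E = 7 - 1*186 = 7 - 186 = -179)
C = 0
N(m, Y) = m/(37 + m) (N(m, Y) = (m + 0)/(37 + m) = m/(37 + m))
N(E, u(1, -6)) - Z(205, 116) = -179/(37 - 179) - 1*(-203/9) = -179/(-142) + 203/9 = -179*(-1/142) + 203/9 = 179/142 + 203/9 = 30437/1278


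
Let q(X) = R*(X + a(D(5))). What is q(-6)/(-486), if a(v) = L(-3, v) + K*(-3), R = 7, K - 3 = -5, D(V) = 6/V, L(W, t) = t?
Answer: -7/405 ≈ -0.017284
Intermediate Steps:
K = -2 (K = 3 - 5 = -2)
a(v) = 6 + v (a(v) = v - 2*(-3) = v + 6 = 6 + v)
q(X) = 252/5 + 7*X (q(X) = 7*(X + (6 + 6/5)) = 7*(X + 36/5) = 7*(36/5 + X) = 252/5 + 7*X)
q(-6)/(-486) = (252/5 + 7*(-6))/(-486) = (252/5 - 42)*(-1/486) = (42/5)*(-1/486) = -7/405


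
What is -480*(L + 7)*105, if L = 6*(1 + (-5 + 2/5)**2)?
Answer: -7053984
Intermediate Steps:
L = 3324/25 (L = 6*(1 + (-5 + 2*(1/5))**2) = 6*(1 + (-5 + 2/5)**2) = 6*(1 + (-23/5)**2) = 6*(1 + 529/25) = 6*(554/25) = 3324/25 ≈ 132.96)
-480*(L + 7)*105 = -480*(3324/25 + 7)*105 = -480*3499/25*105 = -120*13996/25*105 = -335904/5*105 = -7053984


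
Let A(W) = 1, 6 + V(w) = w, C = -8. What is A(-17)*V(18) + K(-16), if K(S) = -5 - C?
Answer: 15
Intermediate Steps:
V(w) = -6 + w
K(S) = 3 (K(S) = -5 - 1*(-8) = -5 + 8 = 3)
A(-17)*V(18) + K(-16) = 1*(-6 + 18) + 3 = 1*12 + 3 = 12 + 3 = 15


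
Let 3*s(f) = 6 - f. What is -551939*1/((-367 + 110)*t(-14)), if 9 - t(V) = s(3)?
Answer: 551939/2056 ≈ 268.45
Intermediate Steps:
s(f) = 2 - f/3 (s(f) = (6 - f)/3 = 2 - f/3)
t(V) = 8 (t(V) = 9 - (2 - 1/3*3) = 9 - (2 - 1) = 9 - 1*1 = 9 - 1 = 8)
-551939*1/((-367 + 110)*t(-14)) = -551939*1/(8*(-367 + 110)) = -551939/(8*(-257)) = -551939/(-2056) = -551939*(-1/2056) = 551939/2056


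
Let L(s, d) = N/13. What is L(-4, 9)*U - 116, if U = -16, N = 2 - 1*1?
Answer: -1524/13 ≈ -117.23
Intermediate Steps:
N = 1 (N = 2 - 1 = 1)
L(s, d) = 1/13
L(-4, 9)*U - 116 = (1/13)*(-16) - 116 = -16/13 - 116 = -1524/13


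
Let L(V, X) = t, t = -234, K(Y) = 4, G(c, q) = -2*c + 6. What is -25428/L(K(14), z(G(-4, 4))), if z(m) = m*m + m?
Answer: 326/3 ≈ 108.67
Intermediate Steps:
G(c, q) = 6 - 2*c
z(m) = m + m**2 (z(m) = m**2 + m = m + m**2)
L(V, X) = -234
-25428/L(K(14), z(G(-4, 4))) = -25428/(-234) = -25428*(-1/234) = 326/3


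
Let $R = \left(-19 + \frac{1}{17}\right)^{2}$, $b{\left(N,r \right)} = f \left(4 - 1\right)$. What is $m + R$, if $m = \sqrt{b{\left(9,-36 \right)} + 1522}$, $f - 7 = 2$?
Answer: $\frac{103684}{289} + \sqrt{1549} \approx 398.13$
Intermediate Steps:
$f = 9$ ($f = 7 + 2 = 9$)
$b{\left(N,r \right)} = 27$ ($b{\left(N,r \right)} = 9 \left(4 - 1\right) = 9 \cdot 3 = 27$)
$R = \frac{103684}{289}$ ($R = \left(-19 + \frac{1}{17}\right)^{2} = \left(- \frac{322}{17}\right)^{2} = \frac{103684}{289} \approx 358.77$)
$m = \sqrt{1549}$ ($m = \sqrt{27 + 1522} = \sqrt{1549} \approx 39.357$)
$m + R = \sqrt{1549} + \frac{103684}{289} = \frac{103684}{289} + \sqrt{1549}$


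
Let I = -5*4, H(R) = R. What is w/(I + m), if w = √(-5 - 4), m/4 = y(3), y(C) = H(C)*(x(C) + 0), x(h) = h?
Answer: 3*I/16 ≈ 0.1875*I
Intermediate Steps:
y(C) = C² (y(C) = C*(C + 0) = C*C = C²)
m = 36 (m = 4*3² = 4*9 = 36)
I = -20
w = 3*I (w = √(-9) = 3*I ≈ 3.0*I)
w/(I + m) = (3*I)/(-20 + 36) = (3*I)/16 = 3*I/16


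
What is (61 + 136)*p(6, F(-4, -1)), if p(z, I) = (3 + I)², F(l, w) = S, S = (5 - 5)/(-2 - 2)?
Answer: 1773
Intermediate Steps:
S = 0 (S = 0/(-4) = 0*(-¼) = 0)
F(l, w) = 0
(61 + 136)*p(6, F(-4, -1)) = (61 + 136)*(3 + 0)² = 197*3² = 197*9 = 1773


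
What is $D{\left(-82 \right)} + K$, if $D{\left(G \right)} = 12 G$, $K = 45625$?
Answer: $44641$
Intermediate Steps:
$D{\left(-82 \right)} + K = 12 \left(-82\right) + 45625 = -984 + 45625 = 44641$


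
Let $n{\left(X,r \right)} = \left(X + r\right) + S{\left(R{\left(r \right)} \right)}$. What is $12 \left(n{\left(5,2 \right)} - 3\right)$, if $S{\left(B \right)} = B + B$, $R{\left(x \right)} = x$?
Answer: $96$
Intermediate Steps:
$S{\left(B \right)} = 2 B$
$n{\left(X,r \right)} = X + 3 r$ ($n{\left(X,r \right)} = \left(X + r\right) + 2 r = X + 3 r$)
$12 \left(n{\left(5,2 \right)} - 3\right) = 12 \left(\left(5 + 3 \cdot 2\right) - 3\right) = 12 \left(\left(5 + 6\right) - 3\right) = 12 \left(11 - 3\right) = 12 \cdot 8 = 96$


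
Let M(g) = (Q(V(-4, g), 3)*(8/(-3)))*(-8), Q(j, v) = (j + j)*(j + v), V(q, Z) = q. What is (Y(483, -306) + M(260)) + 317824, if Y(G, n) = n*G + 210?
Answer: 511220/3 ≈ 1.7041e+5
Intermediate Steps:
Y(G, n) = 210 + G*n (Y(G, n) = G*n + 210 = 210 + G*n)
Q(j, v) = 2*j*(j + v) (Q(j, v) = (2*j)*(j + v) = 2*j*(j + v))
M(g) = 512/3 (M(g) = ((2*(-4)*(-4 + 3))*(8/(-3)))*(-8) = ((2*(-4)*(-1))*(8*(-1/3)))*(-8) = (8*(-8/3))*(-8) = -64/3*(-8) = 512/3)
(Y(483, -306) + M(260)) + 317824 = ((210 + 483*(-306)) + 512/3) + 317824 = ((210 - 147798) + 512/3) + 317824 = (-147588 + 512/3) + 317824 = -442252/3 + 317824 = 511220/3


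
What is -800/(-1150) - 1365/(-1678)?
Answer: 58243/38594 ≈ 1.5091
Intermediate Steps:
-800/(-1150) - 1365/(-1678) = -800*(-1/1150) - 1365*(-1/1678) = 16/23 + 1365/1678 = 58243/38594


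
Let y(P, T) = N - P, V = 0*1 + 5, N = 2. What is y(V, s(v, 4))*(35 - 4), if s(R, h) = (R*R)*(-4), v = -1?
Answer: -93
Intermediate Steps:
s(R, h) = -4*R² (s(R, h) = R²*(-4) = -4*R²)
V = 5 (V = 0 + 5 = 5)
y(P, T) = 2 - P
y(V, s(v, 4))*(35 - 4) = (2 - 1*5)*(35 - 4) = (2 - 5)*31 = -3*31 = -93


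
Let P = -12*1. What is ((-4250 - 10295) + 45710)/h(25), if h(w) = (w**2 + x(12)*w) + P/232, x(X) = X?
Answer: 1807570/53647 ≈ 33.694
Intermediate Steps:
P = -12
h(w) = -3/58 + w**2 + 12*w (h(w) = (w**2 + 12*w) - 12/232 = (w**2 + 12*w) - 12*1/232 = (w**2 + 12*w) - 3/58 = -3/58 + w**2 + 12*w)
((-4250 - 10295) + 45710)/h(25) = ((-4250 - 10295) + 45710)/(-3/58 + 25**2 + 12*25) = (-14545 + 45710)/(-3/58 + 625 + 300) = 31165/(53647/58) = 31165*(58/53647) = 1807570/53647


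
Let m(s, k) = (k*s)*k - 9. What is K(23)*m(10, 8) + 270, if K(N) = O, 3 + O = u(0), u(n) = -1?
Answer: -2254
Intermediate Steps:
m(s, k) = -9 + s*k**2 (m(s, k) = s*k**2 - 9 = -9 + s*k**2)
O = -4 (O = -3 - 1 = -4)
K(N) = -4
K(23)*m(10, 8) + 270 = -4*(-9 + 10*8**2) + 270 = -4*(-9 + 10*64) + 270 = -4*(-9 + 640) + 270 = -4*631 + 270 = -2524 + 270 = -2254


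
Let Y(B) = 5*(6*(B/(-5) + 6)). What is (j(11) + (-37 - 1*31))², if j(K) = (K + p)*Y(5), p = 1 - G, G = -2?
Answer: 4129024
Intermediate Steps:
p = 3 (p = 1 - 1*(-2) = 1 + 2 = 3)
Y(B) = 180 - 6*B (Y(B) = 5*(6*(B*(-⅕) + 6)) = 5*(6*(-B/5 + 6)) = 5*(6*(6 - B/5)) = 5*(36 - 6*B/5) = 180 - 6*B)
j(K) = 450 + 150*K (j(K) = (K + 3)*(180 - 6*5) = (3 + K)*(180 - 30) = (3 + K)*150 = 450 + 150*K)
(j(11) + (-37 - 1*31))² = ((450 + 150*11) + (-37 - 1*31))² = ((450 + 1650) + (-37 - 31))² = (2100 - 68)² = 2032² = 4129024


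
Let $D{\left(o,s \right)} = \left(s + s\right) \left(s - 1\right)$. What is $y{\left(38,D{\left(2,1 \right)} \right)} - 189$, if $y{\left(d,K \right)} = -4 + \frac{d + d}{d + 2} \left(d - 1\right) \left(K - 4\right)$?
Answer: $- \frac{2371}{5} \approx -474.2$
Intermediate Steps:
$D{\left(o,s \right)} = 2 s \left(-1 + s\right)$
$y{\left(d,K \right)} = -4 + \frac{2 d \left(-1 + d\right) \left(-4 + K\right)}{2 + d}$ ($y{\left(d,K \right)} = -4 + \frac{2 d}{2 + d} \left(-1 + d\right) \left(-4 + K\right) = -4 + \frac{2 d \left(-1 + d\right) \left(-4 + K\right)}{2 + d}$)
$y{\left(38,D{\left(2,1 \right)} \right)} - 189 = \frac{2 \left(-4 - 4 \cdot 38^{2} + 2 \cdot 38 + 2 \cdot 1 \left(-1 + 1\right) 38^{2} - 2 \cdot 1 \left(-1 + 1\right) 38\right)}{2 + 38} - 189 = \frac{2 \left(-4 - 5776 + 76 + 2 \cdot 1 \cdot 0 \cdot 1444 - 2 \cdot 1 \cdot 0 \cdot 38\right)}{40} - 189 = 2 \cdot \frac{1}{40} \left(-4 - 5776 + 76 + 0 \cdot 1444 - 0 \cdot 38\right) - 189 = 2 \cdot \frac{1}{40} \left(-4 - 5776 + 76 + 0 + 0\right) - 189 = 2 \cdot \frac{1}{40} \left(-5704\right) - 189 = - \frac{1426}{5} - 189 = - \frac{2371}{5}$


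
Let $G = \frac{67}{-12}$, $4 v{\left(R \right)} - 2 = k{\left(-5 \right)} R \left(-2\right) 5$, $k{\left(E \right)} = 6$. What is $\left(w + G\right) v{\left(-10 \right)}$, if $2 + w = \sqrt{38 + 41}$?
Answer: $- \frac{27391}{24} + \frac{301 \sqrt{79}}{2} \approx 196.38$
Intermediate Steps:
$w = -2 + \sqrt{79}$ ($w = -2 + \sqrt{38 + 41} = -2 + \sqrt{79} \approx 6.8882$)
$v{\left(R \right)} = \frac{1}{2} - 15 R$ ($v{\left(R \right)} = \frac{1}{2} + \frac{6 R \left(-2\right) 5}{4} = \frac{1}{2} + \frac{6 - 2 R 5}{4} = \frac{1}{2} + \frac{6 \left(- 10 R\right)}{4} = \frac{1}{2} + \frac{\left(-60\right) R}{4} = \frac{1}{2} - 15 R$)
$G = - \frac{67}{12}$ ($G = 67 \left(- \frac{1}{12}\right) = - \frac{67}{12} \approx -5.5833$)
$\left(w + G\right) v{\left(-10 \right)} = \left(\left(-2 + \sqrt{79}\right) - \frac{67}{12}\right) \left(\frac{1}{2} - -150\right) = \left(- \frac{91}{12} + \sqrt{79}\right) \left(\frac{1}{2} + 150\right) = \left(- \frac{91}{12} + \sqrt{79}\right) \frac{301}{2} = - \frac{27391}{24} + \frac{301 \sqrt{79}}{2}$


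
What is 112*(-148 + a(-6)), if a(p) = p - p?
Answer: -16576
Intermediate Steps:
a(p) = 0
112*(-148 + a(-6)) = 112*(-148 + 0) = 112*(-148) = -16576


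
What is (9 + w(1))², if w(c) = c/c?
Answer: 100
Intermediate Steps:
w(c) = 1
(9 + w(1))² = (9 + 1)² = 10² = 100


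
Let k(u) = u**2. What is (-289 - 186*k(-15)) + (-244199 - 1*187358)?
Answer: -473696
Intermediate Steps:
(-289 - 186*k(-15)) + (-244199 - 1*187358) = (-289 - 186*(-15)**2) + (-244199 - 1*187358) = (-289 - 186*225) + (-244199 - 187358) = (-289 - 41850) - 431557 = -42139 - 431557 = -473696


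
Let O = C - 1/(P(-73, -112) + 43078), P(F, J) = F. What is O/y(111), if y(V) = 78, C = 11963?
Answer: 257234407/1677195 ≈ 153.37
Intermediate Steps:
O = 514468814/43005 (O = 11963 - 1/(-73 + 43078) = 11963 - 1/43005 = 514468814/43005 ≈ 11963.)
O/y(111) = (514468814/43005)/78 = (514468814/43005)*(1/78) = 257234407/1677195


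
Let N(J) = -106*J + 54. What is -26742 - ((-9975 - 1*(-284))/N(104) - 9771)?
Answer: -186181561/10970 ≈ -16972.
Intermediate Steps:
N(J) = 54 - 106*J
-26742 - ((-9975 - 1*(-284))/N(104) - 9771) = -26742 - ((-9975 - 1*(-284))/(54 - 106*104) - 9771) = -26742 - ((-9975 + 284)/(54 - 11024) - 9771) = -26742 - (-9691/(-10970) - 9771) = -26742 - (-9691*(-1/10970) - 9771) = -26742 - (9691/10970 - 9771) = -26742 - 1*(-107178179/10970) = -26742 + 107178179/10970 = -186181561/10970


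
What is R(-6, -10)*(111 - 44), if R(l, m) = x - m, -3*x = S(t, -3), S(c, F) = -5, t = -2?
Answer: 2345/3 ≈ 781.67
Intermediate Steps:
x = 5/3 (x = -⅓*(-5) = 5/3 ≈ 1.6667)
R(l, m) = 5/3 - m
R(-6, -10)*(111 - 44) = (5/3 - 1*(-10))*(111 - 44) = (5/3 + 10)*67 = (35/3)*67 = 2345/3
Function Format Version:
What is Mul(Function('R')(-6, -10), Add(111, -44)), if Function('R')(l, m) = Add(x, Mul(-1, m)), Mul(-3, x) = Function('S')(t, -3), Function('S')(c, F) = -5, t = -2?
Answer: Rational(2345, 3) ≈ 781.67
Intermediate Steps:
x = Rational(5, 3) (x = Mul(Rational(-1, 3), -5) = Rational(5, 3) ≈ 1.6667)
Function('R')(l, m) = Add(Rational(5, 3), Mul(-1, m))
Mul(Function('R')(-6, -10), Add(111, -44)) = Mul(Add(Rational(5, 3), Mul(-1, -10)), Add(111, -44)) = Mul(Add(Rational(5, 3), 10), 67) = Mul(Rational(35, 3), 67) = Rational(2345, 3)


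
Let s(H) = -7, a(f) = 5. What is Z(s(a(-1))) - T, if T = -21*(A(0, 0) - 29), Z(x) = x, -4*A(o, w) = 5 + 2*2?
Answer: -2653/4 ≈ -663.25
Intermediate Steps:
A(o, w) = -9/4 (A(o, w) = -(5 + 2*2)/4 = -(5 + 4)/4 = -1/4*9 = -9/4)
T = 2625/4 (T = -21*(-9/4 - 29) = -21*(-125/4) = 2625/4 ≈ 656.25)
Z(s(a(-1))) - T = -7 - 1*2625/4 = -7 - 2625/4 = -2653/4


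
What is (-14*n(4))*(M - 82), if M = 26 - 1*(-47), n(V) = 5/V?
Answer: 315/2 ≈ 157.50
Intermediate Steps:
M = 73 (M = 26 + 47 = 73)
(-14*n(4))*(M - 82) = (-70/4)*(73 - 82) = -70/4*(-9) = -14*5/4*(-9) = -35/2*(-9) = 315/2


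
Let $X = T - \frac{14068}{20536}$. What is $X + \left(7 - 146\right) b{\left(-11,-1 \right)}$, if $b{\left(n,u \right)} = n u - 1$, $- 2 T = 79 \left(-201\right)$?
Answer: $\frac{16810808}{2567} \approx 6548.8$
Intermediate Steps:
$T = \frac{15879}{2}$ ($T = - \frac{79 \left(-201\right)}{2} = \left(- \frac{1}{2}\right) \left(-15879\right) = \frac{15879}{2} \approx 7939.5$)
$X = \frac{20378938}{2567}$ ($X = \frac{15879}{2} - \frac{14068}{20536} = \frac{15879}{2} - \frac{3517}{5134} = \frac{20378938}{2567} \approx 7938.8$)
$b{\left(n,u \right)} = -1 + n u$
$X + \left(7 - 146\right) b{\left(-11,-1 \right)} = \frac{20378938}{2567} + \left(7 - 146\right) \left(-1 - -11\right) = \frac{20378938}{2567} + \left(7 - 146\right) \left(-1 + 11\right) = \frac{20378938}{2567} - 1390 = \frac{16810808}{2567}$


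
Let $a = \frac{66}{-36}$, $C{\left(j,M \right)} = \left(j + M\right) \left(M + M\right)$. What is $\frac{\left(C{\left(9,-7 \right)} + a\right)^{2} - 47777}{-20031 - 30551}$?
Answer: $\frac{241133}{260136} \approx 0.92695$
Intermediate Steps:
$C{\left(j,M \right)} = 2 M \left(M + j\right)$ ($C{\left(j,M \right)} = \left(M + j\right) 2 M = 2 M \left(M + j\right)$)
$a = - \frac{11}{6}$ ($a = 66 \left(- \frac{1}{36}\right) = - \frac{11}{6} \approx -1.8333$)
$\frac{\left(C{\left(9,-7 \right)} + a\right)^{2} - 47777}{-20031 - 30551} = \frac{\left(2 \left(-7\right) \left(-7 + 9\right) - \frac{11}{6}\right)^{2} - 47777}{-20031 - 30551} = \frac{\left(2 \left(-7\right) 2 - \frac{11}{6}\right)^{2} - 47777}{-50582} = \left(\left(-28 - \frac{11}{6}\right)^{2} - 47777\right) \left(- \frac{1}{50582}\right) = \left(\left(- \frac{179}{6}\right)^{2} - 47777\right) \left(- \frac{1}{50582}\right) = \left(\frac{32041}{36} - 47777\right) \left(- \frac{1}{50582}\right) = \left(- \frac{1687931}{36}\right) \left(- \frac{1}{50582}\right) = \frac{241133}{260136}$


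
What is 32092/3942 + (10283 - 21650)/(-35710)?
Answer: 595407017/70384410 ≈ 8.4594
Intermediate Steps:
32092/3942 + (10283 - 21650)/(-35710) = 32092*(1/3942) - 11367*(-1/35710) = 16046/1971 + 11367/35710 = 595407017/70384410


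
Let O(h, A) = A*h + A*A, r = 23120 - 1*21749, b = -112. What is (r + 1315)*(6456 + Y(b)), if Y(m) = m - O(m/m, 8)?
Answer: 16846592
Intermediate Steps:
r = 1371 (r = 23120 - 21749 = 1371)
O(h, A) = A² + A*h (O(h, A) = A*h + A² = A² + A*h)
Y(m) = -72 + m (Y(m) = m - 8*(8 + m/m) = m - 8*(8 + 1) = m - 8*9 = m - 1*72 = m - 72 = -72 + m)
(r + 1315)*(6456 + Y(b)) = (1371 + 1315)*(6456 + (-72 - 112)) = 2686*(6456 - 184) = 2686*6272 = 16846592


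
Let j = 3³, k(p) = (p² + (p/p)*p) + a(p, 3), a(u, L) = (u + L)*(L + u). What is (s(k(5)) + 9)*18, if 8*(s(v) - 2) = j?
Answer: 1035/4 ≈ 258.75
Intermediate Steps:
a(u, L) = (L + u)² (a(u, L) = (L + u)*(L + u) = (L + u)²)
k(p) = p + p² + (3 + p)² (k(p) = (p² + (p/p)*p) + (3 + p)² = (p² + 1*p) + (3 + p)² = (p² + p) + (3 + p)² = (p + p²) + (3 + p)² = p + p² + (3 + p)²)
j = 27
s(v) = 43/8 (s(v) = 2 + (⅛)*27 = 2 + 27/8 = 43/8)
(s(k(5)) + 9)*18 = (43/8 + 9)*18 = (115/8)*18 = 1035/4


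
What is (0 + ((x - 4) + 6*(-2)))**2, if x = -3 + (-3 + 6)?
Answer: 256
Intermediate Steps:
x = 0 (x = -3 + 3 = 0)
(0 + ((x - 4) + 6*(-2)))**2 = (0 + ((0 - 4) + 6*(-2)))**2 = (0 + (-4 - 12))**2 = (0 - 16)**2 = (-16)**2 = 256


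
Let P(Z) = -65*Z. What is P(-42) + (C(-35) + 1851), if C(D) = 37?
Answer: 4618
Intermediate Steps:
P(-42) + (C(-35) + 1851) = -65*(-42) + (37 + 1851) = 2730 + 1888 = 4618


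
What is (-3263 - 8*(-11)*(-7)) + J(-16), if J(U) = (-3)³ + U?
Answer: -3922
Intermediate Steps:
J(U) = -27 + U
(-3263 - 8*(-11)*(-7)) + J(-16) = (-3263 - 8*(-11)*(-7)) + (-27 - 16) = (-3263 + 88*(-7)) - 43 = (-3263 - 616) - 43 = -3879 - 43 = -3922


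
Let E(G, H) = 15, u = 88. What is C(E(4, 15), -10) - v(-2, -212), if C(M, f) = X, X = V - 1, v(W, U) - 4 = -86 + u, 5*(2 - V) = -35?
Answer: 2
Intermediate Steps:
V = 9 (V = 2 - 1/5*(-35) = 2 + 7 = 9)
v(W, U) = 6 (v(W, U) = 4 + (-86 + 88) = 4 + 2 = 6)
X = 8 (X = 9 - 1 = 8)
C(M, f) = 8
C(E(4, 15), -10) - v(-2, -212) = 8 - 1*6 = 8 - 6 = 2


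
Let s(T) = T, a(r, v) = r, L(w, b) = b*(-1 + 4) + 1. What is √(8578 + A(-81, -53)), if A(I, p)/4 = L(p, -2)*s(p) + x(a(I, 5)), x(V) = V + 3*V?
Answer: √8342 ≈ 91.335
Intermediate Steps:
L(w, b) = 1 + 3*b (L(w, b) = b*3 + 1 = 3*b + 1 = 1 + 3*b)
x(V) = 4*V
A(I, p) = -20*p + 16*I (A(I, p) = 4*((1 + 3*(-2))*p + 4*I) = 4*((1 - 6)*p + 4*I) = 4*(-5*p + 4*I) = -20*p + 16*I)
√(8578 + A(-81, -53)) = √(8578 + (-20*(-53) + 16*(-81))) = √(8578 + (1060 - 1296)) = √(8578 - 236) = √8342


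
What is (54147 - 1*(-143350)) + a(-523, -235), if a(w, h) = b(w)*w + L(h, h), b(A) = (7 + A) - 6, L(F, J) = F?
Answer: 470268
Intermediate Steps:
b(A) = 1 + A
a(w, h) = h + w*(1 + w) (a(w, h) = (1 + w)*w + h = w*(1 + w) + h = h + w*(1 + w))
(54147 - 1*(-143350)) + a(-523, -235) = (54147 - 1*(-143350)) + (-235 - 523*(1 - 523)) = (54147 + 143350) + (-235 - 523*(-522)) = 197497 + (-235 + 273006) = 197497 + 272771 = 470268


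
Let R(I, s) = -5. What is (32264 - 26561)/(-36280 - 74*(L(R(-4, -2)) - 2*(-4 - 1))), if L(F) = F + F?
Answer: -5703/36280 ≈ -0.15719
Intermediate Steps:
L(F) = 2*F
(32264 - 26561)/(-36280 - 74*(L(R(-4, -2)) - 2*(-4 - 1))) = (32264 - 26561)/(-36280 - 74*(2*(-5) - 2*(-4 - 1))) = 5703/(-36280 - 74*(-10 - 2*(-5))) = 5703/(-36280 - 74*(-10 + 10)) = 5703/(-36280 - 74*0) = 5703/(-36280 + 0) = 5703/(-36280) = 5703*(-1/36280) = -5703/36280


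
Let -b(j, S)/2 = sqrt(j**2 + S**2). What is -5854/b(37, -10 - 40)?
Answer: 2927*sqrt(3869)/3869 ≈ 47.057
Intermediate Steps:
b(j, S) = -2*sqrt(S**2 + j**2) (b(j, S) = -2*sqrt(j**2 + S**2) = -2*sqrt(S**2 + j**2))
-5854/b(37, -10 - 40) = -5854*(-1/(2*sqrt((-10 - 40)**2 + 37**2))) = -5854*(-1/(2*sqrt((-50)**2 + 1369))) = -5854*(-1/(2*sqrt(2500 + 1369))) = -5854*(-sqrt(3869)/7738) = -(-2927)*sqrt(3869)/3869 = 2927*sqrt(3869)/3869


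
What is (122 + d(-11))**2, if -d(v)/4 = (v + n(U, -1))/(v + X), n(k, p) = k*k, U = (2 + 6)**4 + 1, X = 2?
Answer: 4508140820436100/81 ≈ 5.5656e+13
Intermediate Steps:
U = 4097 (U = 8**4 + 1 = 4096 + 1 = 4097)
n(k, p) = k**2
d(v) = -4*(16785409 + v)/(2 + v) (d(v) = -4*(v + 4097**2)/(v + 2) = -4*(v + 16785409)/(2 + v) = -4*(16785409 + v)/(2 + v))
(122 + d(-11))**2 = (122 + 4*(-16785409 - 1*(-11))/(2 - 11))**2 = (122 + 4*(-16785409 + 11)/(-9))**2 = (122 + 4*(-1/9)*(-16785398))**2 = (122 + 67141592/9)**2 = (67142690/9)**2 = 4508140820436100/81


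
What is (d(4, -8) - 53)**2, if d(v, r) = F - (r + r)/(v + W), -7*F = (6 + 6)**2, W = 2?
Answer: 2217121/441 ≈ 5027.5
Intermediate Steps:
F = -144/7 (F = -(6 + 6)**2/7 = -1/7*12**2 = -1/7*144 = -144/7 ≈ -20.571)
d(v, r) = -144/7 - 2*r/(2 + v) (d(v, r) = -144/7 - (r + r)/(v + 2) = -144/7 - 2*r/(2 + v))
(d(4, -8) - 53)**2 = (2*(-144 - 72*4 - 7*(-8))/(7*(2 + 4)) - 53)**2 = ((2/7)*(-144 - 288 + 56)/6 - 53)**2 = ((2/7)*(1/6)*(-376) - 53)**2 = (-376/21 - 53)**2 = (-1489/21)**2 = 2217121/441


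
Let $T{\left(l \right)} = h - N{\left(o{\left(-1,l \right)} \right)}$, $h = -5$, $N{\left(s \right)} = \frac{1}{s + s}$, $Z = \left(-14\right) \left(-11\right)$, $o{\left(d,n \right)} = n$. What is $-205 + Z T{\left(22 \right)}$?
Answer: $- \frac{1957}{2} \approx -978.5$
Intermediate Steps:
$Z = 154$
$N{\left(s \right)} = \frac{1}{2 s}$
$T{\left(l \right)} = -5 - \frac{1}{2 l}$
$-205 + Z T{\left(22 \right)} = -205 + 154 \left(-5 - \frac{1}{2 \cdot 22}\right) = -205 + 154 \left(-5 - \frac{1}{44}\right) = -205 + 154 \left(- \frac{221}{44}\right) = -205 - \frac{1547}{2} = - \frac{1957}{2}$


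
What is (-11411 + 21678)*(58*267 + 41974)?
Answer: 589941820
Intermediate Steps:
(-11411 + 21678)*(58*267 + 41974) = 10267*(15486 + 41974) = 10267*57460 = 589941820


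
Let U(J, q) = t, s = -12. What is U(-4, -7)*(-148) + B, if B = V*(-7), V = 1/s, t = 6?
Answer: -10649/12 ≈ -887.42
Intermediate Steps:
U(J, q) = 6
V = -1/12 (V = 1/(-12) = -1/12 ≈ -0.083333)
B = 7/12 (B = -1/12*(-7) = 7/12 ≈ 0.58333)
U(-4, -7)*(-148) + B = 6*(-148) + 7/12 = -888 + 7/12 = -10649/12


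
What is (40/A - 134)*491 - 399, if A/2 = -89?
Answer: -5900997/89 ≈ -66303.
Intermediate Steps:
A = -178 (A = 2*(-89) = -178)
(40/A - 134)*491 - 399 = (40/(-178) - 134)*491 - 399 = (40*(-1/178) - 134)*491 - 399 = (-20/89 - 134)*491 - 399 = -11946/89*491 - 399 = -5865486/89 - 399 = -5900997/89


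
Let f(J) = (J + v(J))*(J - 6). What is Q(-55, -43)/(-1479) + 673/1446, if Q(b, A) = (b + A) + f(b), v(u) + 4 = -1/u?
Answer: -24844571/13069430 ≈ -1.9010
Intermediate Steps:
v(u) = -4 - 1/u
f(J) = (-6 + J)*(-4 + J - 1/J) (f(J) = (J + (-4 - 1/J))*(J - 6) = (-4 + J - 1/J)*(-6 + J) = (-6 + J)*(-4 + J - 1/J))
Q(b, A) = 23 + A + b² - 9*b + 6/b (Q(b, A) = (b + A) + (23 + b² - 10*b + 6/b) = (A + b) + (23 + b² - 10*b + 6/b) = 23 + A + b² - 9*b + 6/b)
Q(-55, -43)/(-1479) + 673/1446 = (23 - 43 + (-55)² - 9*(-55) + 6/(-55))/(-1479) + 673/1446 = (23 - 43 + 3025 + 495 + 6*(-1/55))*(-1/1479) + 673*(1/1446) = (23 - 43 + 3025 + 495 - 6/55)*(-1/1479) + 673/1446 = (192494/55)*(-1/1479) + 673/1446 = -192494/81345 + 673/1446 = -24844571/13069430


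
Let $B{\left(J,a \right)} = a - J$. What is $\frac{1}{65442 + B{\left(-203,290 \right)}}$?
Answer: $\frac{1}{65935} \approx 1.5166 \cdot 10^{-5}$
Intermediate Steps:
$\frac{1}{65442 + B{\left(-203,290 \right)}} = \frac{1}{65442 + \left(290 - -203\right)} = \frac{1}{65442 + \left(290 + 203\right)} = \frac{1}{65442 + 493} = \frac{1}{65935}$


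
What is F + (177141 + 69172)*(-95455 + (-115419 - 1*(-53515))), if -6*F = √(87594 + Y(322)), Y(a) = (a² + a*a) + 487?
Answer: -38759567367 - √295449/6 ≈ -3.8760e+10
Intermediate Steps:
Y(a) = 487 + 2*a² (Y(a) = (a² + a²) + 487 = 2*a² + 487 = 487 + 2*a²)
F = -√295449/6 (F = -√(87594 + (487 + 2*322²))/6 = -√(87594 + (487 + 2*103684))/6 = -√(87594 + (487 + 207368))/6 = -√(87594 + 207855)/6 = -√295449/6 ≈ -90.592)
F + (177141 + 69172)*(-95455 + (-115419 - 1*(-53515))) = -√295449/6 + (177141 + 69172)*(-95455 + (-115419 - 1*(-53515))) = -√295449/6 + 246313*(-95455 + (-115419 + 53515)) = -√295449/6 + 246313*(-95455 - 61904) = -√295449/6 + 246313*(-157359) = -√295449/6 - 38759567367 = -38759567367 - √295449/6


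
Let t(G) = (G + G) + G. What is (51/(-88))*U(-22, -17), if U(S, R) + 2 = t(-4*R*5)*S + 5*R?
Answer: 1148877/88 ≈ 13055.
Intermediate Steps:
t(G) = 3*G (t(G) = 2*G + G = 3*G)
U(S, R) = -2 + 5*R - 60*R*S (U(S, R) = -2 + ((3*(-4*R*5))*S + 5*R) = -2 + ((3*(-20*R))*S + 5*R) = -2 + ((-60*R)*S + 5*R) = -2 + (-60*R*S + 5*R) = -2 + (5*R - 60*R*S) = -2 + 5*R - 60*R*S)
(51/(-88))*U(-22, -17) = (51/(-88))*(-2 + 5*(-17) - 60*(-17)*(-22)) = (51*(-1/88))*(-2 - 85 - 22440) = -51/88*(-22527) = 1148877/88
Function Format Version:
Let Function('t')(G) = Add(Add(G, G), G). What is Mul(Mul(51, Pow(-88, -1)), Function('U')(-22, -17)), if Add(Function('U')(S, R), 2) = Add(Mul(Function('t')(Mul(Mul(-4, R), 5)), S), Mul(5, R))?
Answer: Rational(1148877, 88) ≈ 13055.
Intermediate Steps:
Function('t')(G) = Mul(3, G) (Function('t')(G) = Add(Mul(2, G), G) = Mul(3, G))
Function('U')(S, R) = Add(-2, Mul(5, R), Mul(-60, R, S)) (Function('U')(S, R) = Add(-2, Add(Mul(Mul(3, Mul(Mul(-4, R), 5)), S), Mul(5, R))) = Add(-2, Add(Mul(Mul(3, Mul(-20, R)), S), Mul(5, R))) = Add(-2, Add(Mul(Mul(-60, R), S), Mul(5, R))) = Add(-2, Add(Mul(-60, R, S), Mul(5, R))) = Add(-2, Add(Mul(5, R), Mul(-60, R, S))) = Add(-2, Mul(5, R), Mul(-60, R, S)))
Mul(Mul(51, Pow(-88, -1)), Function('U')(-22, -17)) = Mul(Mul(51, Pow(-88, -1)), Add(-2, Mul(5, -17), Mul(-60, -17, -22))) = Mul(Mul(51, Rational(-1, 88)), Add(-2, -85, -22440)) = Mul(Rational(-51, 88), -22527) = Rational(1148877, 88)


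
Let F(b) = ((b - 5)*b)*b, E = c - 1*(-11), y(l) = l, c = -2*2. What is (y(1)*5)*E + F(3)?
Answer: 17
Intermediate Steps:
c = -4
E = 7 (E = -4 - 1*(-11) = -4 + 11 = 7)
F(b) = b**2*(-5 + b) (F(b) = ((-5 + b)*b)*b = (b*(-5 + b))*b = b**2*(-5 + b))
(y(1)*5)*E + F(3) = (1*5)*7 + 3**2*(-5 + 3) = 5*7 + 9*(-2) = 35 - 18 = 17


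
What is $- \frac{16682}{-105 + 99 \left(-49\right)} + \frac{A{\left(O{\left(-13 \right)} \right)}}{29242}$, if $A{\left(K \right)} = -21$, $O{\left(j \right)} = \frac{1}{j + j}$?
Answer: $\frac{60963871}{18115419} \approx 3.3653$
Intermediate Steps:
$O{\left(j \right)} = \frac{1}{2 j}$
$- \frac{16682}{-105 + 99 \left(-49\right)} + \frac{A{\left(O{\left(-13 \right)} \right)}}{29242} = - \frac{16682}{-105 + 99 \left(-49\right)} - \frac{21}{29242} = - \frac{16682}{-105 - 4851} - \frac{21}{29242} = - \frac{16682}{-4956} - \frac{21}{29242} = \left(-16682\right) \left(- \frac{1}{4956}\right) - \frac{21}{29242} = \frac{8341}{2478} - \frac{21}{29242} = \frac{60963871}{18115419}$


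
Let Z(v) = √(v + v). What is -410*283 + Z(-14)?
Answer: -116030 + 2*I*√7 ≈ -1.1603e+5 + 5.2915*I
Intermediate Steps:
Z(v) = √2*√v (Z(v) = √(2*v) = √2*√v)
-410*283 + Z(-14) = -410*283 + √2*√(-14) = -116030 + √2*(I*√14) = -116030 + 2*I*√7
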